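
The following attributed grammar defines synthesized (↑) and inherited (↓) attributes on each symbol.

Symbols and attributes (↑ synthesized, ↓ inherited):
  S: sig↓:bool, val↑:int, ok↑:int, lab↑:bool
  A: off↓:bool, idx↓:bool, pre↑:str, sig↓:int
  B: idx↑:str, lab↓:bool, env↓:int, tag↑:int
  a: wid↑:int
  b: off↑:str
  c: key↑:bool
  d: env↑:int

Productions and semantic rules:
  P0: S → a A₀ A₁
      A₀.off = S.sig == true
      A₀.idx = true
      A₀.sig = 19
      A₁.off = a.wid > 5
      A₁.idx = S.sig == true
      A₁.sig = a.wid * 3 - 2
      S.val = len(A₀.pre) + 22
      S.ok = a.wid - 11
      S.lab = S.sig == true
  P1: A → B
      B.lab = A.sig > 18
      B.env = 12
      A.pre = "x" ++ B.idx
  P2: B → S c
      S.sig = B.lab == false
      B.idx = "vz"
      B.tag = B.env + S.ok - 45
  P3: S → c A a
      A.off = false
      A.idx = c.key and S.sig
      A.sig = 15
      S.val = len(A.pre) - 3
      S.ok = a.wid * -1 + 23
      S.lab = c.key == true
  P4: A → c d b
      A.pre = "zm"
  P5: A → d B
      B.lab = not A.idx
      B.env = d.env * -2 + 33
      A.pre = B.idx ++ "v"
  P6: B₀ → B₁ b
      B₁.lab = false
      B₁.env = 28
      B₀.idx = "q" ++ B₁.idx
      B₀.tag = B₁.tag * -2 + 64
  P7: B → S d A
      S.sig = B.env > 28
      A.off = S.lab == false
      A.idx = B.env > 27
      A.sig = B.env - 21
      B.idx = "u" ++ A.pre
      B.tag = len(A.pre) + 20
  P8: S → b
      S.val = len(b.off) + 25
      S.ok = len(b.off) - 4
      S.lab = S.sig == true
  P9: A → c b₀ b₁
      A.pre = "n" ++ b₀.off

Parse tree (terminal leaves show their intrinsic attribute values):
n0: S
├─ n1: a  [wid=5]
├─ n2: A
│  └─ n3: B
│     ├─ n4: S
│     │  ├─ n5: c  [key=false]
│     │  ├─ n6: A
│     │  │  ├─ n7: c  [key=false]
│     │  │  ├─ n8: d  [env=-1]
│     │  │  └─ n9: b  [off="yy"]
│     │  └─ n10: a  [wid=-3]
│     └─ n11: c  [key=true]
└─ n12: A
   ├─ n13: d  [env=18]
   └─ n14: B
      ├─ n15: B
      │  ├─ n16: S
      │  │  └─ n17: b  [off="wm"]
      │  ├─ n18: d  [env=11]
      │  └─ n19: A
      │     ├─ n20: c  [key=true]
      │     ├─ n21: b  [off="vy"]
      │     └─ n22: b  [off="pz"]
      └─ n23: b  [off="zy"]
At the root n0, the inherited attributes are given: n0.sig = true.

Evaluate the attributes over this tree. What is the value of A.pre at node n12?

"qunvyv"

1. n0.sig = true  [given at root]
2. n1.wid = 5  [terminal]
3. n2.off = true  [S.sig == true]
4. n2.idx = true  [true]
5. n2.sig = 19  [19]
6. n3.lab = true  [A.sig > 18]
7. n3.env = 12  [12]
8. n4.sig = false  [B.lab == false]
9. n5.key = false  [terminal]
10. n6.off = false  [false]
11. n6.idx = false  [c.key and S.sig]
12. n6.sig = 15  [15]
13. n7.key = false  [terminal]
14. n8.env = -1  [terminal]
15. n9.off = "yy"  [terminal]
16. n6.pre = "zm"  ["zm"]
17. n10.wid = -3  [terminal]
18. n4.val = -1  [len(A.pre) - 3]
19. n4.ok = 26  [a.wid * -1 + 23]
20. n4.lab = false  [c.key == true]
21. n11.key = true  [terminal]
22. n3.idx = "vz"  ["vz"]
23. n3.tag = -7  [B.env + S.ok - 45]
24. n2.pre = "xvz"  ["x" ++ B.idx]
25. n12.off = false  [a.wid > 5]
26. n12.idx = true  [S.sig == true]
27. n12.sig = 13  [a.wid * 3 - 2]
28. n13.env = 18  [terminal]
29. n14.lab = false  [not A.idx]
30. n14.env = -3  [d.env * -2 + 33]
31. n15.lab = false  [false]
32. n15.env = 28  [28]
33. n16.sig = false  [B.env > 28]
34. n17.off = "wm"  [terminal]
35. n16.val = 27  [len(b.off) + 25]
36. n16.ok = -2  [len(b.off) - 4]
37. n16.lab = false  [S.sig == true]
38. n18.env = 11  [terminal]
39. n19.off = true  [S.lab == false]
40. n19.idx = true  [B.env > 27]
41. n19.sig = 7  [B.env - 21]
42. n20.key = true  [terminal]
43. n21.off = "vy"  [terminal]
44. n22.off = "pz"  [terminal]
45. n19.pre = "nvy"  ["n" ++ b₀.off]
46. n15.idx = "unvy"  ["u" ++ A.pre]
47. n15.tag = 23  [len(A.pre) + 20]
48. n23.off = "zy"  [terminal]
49. n14.idx = "qunvy"  ["q" ++ B₁.idx]
50. n14.tag = 18  [B₁.tag * -2 + 64]
51. n12.pre = "qunvyv"  [B.idx ++ "v"]
52. n0.val = 25  [len(A₀.pre) + 22]
53. n0.ok = -6  [a.wid - 11]
54. n0.lab = true  [S.sig == true]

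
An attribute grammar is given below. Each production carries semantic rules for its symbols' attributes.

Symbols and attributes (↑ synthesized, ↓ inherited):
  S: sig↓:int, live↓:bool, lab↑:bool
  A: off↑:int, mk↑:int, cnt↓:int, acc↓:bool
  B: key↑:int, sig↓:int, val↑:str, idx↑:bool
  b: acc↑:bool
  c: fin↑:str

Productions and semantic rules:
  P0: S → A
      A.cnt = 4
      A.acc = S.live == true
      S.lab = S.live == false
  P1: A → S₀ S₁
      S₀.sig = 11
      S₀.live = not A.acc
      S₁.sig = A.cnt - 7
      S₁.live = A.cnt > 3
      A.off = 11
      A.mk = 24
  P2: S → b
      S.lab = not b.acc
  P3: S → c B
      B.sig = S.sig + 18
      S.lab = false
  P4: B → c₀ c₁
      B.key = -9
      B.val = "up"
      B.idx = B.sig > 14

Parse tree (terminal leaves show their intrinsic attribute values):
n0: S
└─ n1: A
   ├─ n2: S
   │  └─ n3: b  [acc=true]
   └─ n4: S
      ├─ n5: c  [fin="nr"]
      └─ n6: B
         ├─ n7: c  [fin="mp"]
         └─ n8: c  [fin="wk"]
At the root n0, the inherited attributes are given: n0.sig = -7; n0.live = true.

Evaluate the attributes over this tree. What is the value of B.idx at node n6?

1. n0.sig = -7  [given at root]
2. n0.live = true  [given at root]
3. n1.cnt = 4  [4]
4. n1.acc = true  [S.live == true]
5. n2.sig = 11  [11]
6. n2.live = false  [not A.acc]
7. n3.acc = true  [terminal]
8. n2.lab = false  [not b.acc]
9. n4.sig = -3  [A.cnt - 7]
10. n4.live = true  [A.cnt > 3]
11. n5.fin = "nr"  [terminal]
12. n6.sig = 15  [S.sig + 18]
13. n7.fin = "mp"  [terminal]
14. n8.fin = "wk"  [terminal]
15. n6.key = -9  [-9]
16. n6.val = "up"  ["up"]
17. n6.idx = true  [B.sig > 14]
18. n4.lab = false  [false]
19. n1.off = 11  [11]
20. n1.mk = 24  [24]
21. n0.lab = false  [S.live == false]

true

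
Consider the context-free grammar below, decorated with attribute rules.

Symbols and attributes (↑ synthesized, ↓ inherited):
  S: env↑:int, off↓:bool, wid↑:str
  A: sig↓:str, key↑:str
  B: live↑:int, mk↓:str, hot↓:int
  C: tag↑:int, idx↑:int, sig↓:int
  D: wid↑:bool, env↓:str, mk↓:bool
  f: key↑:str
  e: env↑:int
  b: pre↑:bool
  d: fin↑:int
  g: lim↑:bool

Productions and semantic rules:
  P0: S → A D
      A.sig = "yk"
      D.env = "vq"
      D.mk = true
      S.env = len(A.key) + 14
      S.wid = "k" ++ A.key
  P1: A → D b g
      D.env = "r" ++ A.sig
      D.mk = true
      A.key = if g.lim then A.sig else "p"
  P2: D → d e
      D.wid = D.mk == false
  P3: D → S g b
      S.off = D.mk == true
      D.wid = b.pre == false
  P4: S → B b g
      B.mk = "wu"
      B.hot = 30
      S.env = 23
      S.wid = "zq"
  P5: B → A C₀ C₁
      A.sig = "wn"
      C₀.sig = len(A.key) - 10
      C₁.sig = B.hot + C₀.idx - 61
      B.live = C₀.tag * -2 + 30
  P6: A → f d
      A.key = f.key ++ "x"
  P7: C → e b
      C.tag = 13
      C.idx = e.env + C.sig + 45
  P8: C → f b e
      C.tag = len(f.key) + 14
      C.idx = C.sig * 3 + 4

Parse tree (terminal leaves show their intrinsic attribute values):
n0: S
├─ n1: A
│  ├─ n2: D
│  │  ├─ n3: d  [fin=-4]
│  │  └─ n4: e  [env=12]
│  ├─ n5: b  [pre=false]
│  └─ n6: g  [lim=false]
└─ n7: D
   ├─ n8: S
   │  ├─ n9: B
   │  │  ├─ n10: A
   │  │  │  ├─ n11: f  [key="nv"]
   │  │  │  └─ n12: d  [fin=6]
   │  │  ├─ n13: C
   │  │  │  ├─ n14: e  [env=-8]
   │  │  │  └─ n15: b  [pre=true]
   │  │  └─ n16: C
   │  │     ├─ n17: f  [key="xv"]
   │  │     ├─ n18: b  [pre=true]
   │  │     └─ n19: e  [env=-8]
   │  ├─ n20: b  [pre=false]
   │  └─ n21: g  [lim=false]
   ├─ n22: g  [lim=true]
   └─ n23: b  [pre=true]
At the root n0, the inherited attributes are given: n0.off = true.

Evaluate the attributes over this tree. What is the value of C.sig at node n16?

-1

1. n0.off = true  [given at root]
2. n1.sig = "yk"  ["yk"]
3. n2.env = "ryk"  ["r" ++ A.sig]
4. n2.mk = true  [true]
5. n3.fin = -4  [terminal]
6. n4.env = 12  [terminal]
7. n2.wid = false  [D.mk == false]
8. n5.pre = false  [terminal]
9. n6.lim = false  [terminal]
10. n1.key = "p"  [if g.lim then A.sig else "p"]
11. n7.env = "vq"  ["vq"]
12. n7.mk = true  [true]
13. n8.off = true  [D.mk == true]
14. n9.mk = "wu"  ["wu"]
15. n9.hot = 30  [30]
16. n10.sig = "wn"  ["wn"]
17. n11.key = "nv"  [terminal]
18. n12.fin = 6  [terminal]
19. n10.key = "nvx"  [f.key ++ "x"]
20. n13.sig = -7  [len(A.key) - 10]
21. n14.env = -8  [terminal]
22. n15.pre = true  [terminal]
23. n13.tag = 13  [13]
24. n13.idx = 30  [e.env + C.sig + 45]
25. n16.sig = -1  [B.hot + C₀.idx - 61]
26. n17.key = "xv"  [terminal]
27. n18.pre = true  [terminal]
28. n19.env = -8  [terminal]
29. n16.tag = 16  [len(f.key) + 14]
30. n16.idx = 1  [C.sig * 3 + 4]
31. n9.live = 4  [C₀.tag * -2 + 30]
32. n20.pre = false  [terminal]
33. n21.lim = false  [terminal]
34. n8.env = 23  [23]
35. n8.wid = "zq"  ["zq"]
36. n22.lim = true  [terminal]
37. n23.pre = true  [terminal]
38. n7.wid = false  [b.pre == false]
39. n0.env = 15  [len(A.key) + 14]
40. n0.wid = "kp"  ["k" ++ A.key]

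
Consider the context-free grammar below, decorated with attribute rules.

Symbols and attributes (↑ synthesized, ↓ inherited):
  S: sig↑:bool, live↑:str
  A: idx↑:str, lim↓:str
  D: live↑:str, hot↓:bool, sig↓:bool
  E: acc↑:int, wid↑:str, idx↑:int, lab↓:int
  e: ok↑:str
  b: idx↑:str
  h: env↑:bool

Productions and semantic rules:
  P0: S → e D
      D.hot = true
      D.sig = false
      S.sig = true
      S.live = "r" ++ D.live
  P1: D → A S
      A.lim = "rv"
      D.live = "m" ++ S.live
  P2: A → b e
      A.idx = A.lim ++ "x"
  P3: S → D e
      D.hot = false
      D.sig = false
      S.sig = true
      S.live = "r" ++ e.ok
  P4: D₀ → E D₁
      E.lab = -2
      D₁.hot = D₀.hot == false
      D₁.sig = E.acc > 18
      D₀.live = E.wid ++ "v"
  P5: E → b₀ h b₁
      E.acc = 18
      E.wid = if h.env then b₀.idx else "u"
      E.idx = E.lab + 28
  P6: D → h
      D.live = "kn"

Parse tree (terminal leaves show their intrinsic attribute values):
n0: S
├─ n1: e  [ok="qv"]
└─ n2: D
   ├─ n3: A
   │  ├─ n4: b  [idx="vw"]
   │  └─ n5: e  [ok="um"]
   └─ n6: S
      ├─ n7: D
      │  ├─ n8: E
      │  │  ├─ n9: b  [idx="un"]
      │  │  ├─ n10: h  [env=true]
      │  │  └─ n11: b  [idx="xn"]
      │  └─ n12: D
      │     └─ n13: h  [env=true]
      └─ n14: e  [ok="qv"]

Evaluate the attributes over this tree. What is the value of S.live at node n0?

"rmrqv"

1. n1.ok = "qv"  [terminal]
2. n2.hot = true  [true]
3. n2.sig = false  [false]
4. n3.lim = "rv"  ["rv"]
5. n4.idx = "vw"  [terminal]
6. n5.ok = "um"  [terminal]
7. n3.idx = "rvx"  [A.lim ++ "x"]
8. n7.hot = false  [false]
9. n7.sig = false  [false]
10. n8.lab = -2  [-2]
11. n9.idx = "un"  [terminal]
12. n10.env = true  [terminal]
13. n11.idx = "xn"  [terminal]
14. n8.acc = 18  [18]
15. n8.wid = "un"  [if h.env then b₀.idx else "u"]
16. n8.idx = 26  [E.lab + 28]
17. n12.hot = true  [D₀.hot == false]
18. n12.sig = false  [E.acc > 18]
19. n13.env = true  [terminal]
20. n12.live = "kn"  ["kn"]
21. n7.live = "unv"  [E.wid ++ "v"]
22. n14.ok = "qv"  [terminal]
23. n6.sig = true  [true]
24. n6.live = "rqv"  ["r" ++ e.ok]
25. n2.live = "mrqv"  ["m" ++ S.live]
26. n0.sig = true  [true]
27. n0.live = "rmrqv"  ["r" ++ D.live]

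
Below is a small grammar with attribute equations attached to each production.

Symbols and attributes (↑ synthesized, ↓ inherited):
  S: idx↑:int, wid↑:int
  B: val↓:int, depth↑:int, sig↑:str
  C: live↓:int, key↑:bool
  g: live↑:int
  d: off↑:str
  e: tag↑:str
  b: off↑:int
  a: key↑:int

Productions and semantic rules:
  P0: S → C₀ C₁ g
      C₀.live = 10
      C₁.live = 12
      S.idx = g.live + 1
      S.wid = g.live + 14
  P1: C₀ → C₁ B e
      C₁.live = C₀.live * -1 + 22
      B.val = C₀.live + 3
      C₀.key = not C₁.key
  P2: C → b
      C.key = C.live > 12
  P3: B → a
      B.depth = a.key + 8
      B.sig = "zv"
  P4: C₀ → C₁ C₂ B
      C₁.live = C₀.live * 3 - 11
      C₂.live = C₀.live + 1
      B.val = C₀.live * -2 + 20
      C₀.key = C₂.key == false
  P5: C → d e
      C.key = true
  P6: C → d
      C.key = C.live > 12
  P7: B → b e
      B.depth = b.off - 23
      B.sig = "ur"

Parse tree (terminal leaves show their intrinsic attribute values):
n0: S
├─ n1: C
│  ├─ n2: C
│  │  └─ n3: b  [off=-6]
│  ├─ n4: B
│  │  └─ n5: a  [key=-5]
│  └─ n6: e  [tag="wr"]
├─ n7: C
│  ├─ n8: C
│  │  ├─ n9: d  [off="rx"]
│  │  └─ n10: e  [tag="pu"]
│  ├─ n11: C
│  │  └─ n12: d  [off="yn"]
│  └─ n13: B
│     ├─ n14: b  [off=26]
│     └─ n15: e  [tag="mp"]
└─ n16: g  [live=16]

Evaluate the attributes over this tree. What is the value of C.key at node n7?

false

1. n1.live = 10  [10]
2. n2.live = 12  [C₀.live * -1 + 22]
3. n3.off = -6  [terminal]
4. n2.key = false  [C.live > 12]
5. n4.val = 13  [C₀.live + 3]
6. n5.key = -5  [terminal]
7. n4.depth = 3  [a.key + 8]
8. n4.sig = "zv"  ["zv"]
9. n6.tag = "wr"  [terminal]
10. n1.key = true  [not C₁.key]
11. n7.live = 12  [12]
12. n8.live = 25  [C₀.live * 3 - 11]
13. n9.off = "rx"  [terminal]
14. n10.tag = "pu"  [terminal]
15. n8.key = true  [true]
16. n11.live = 13  [C₀.live + 1]
17. n12.off = "yn"  [terminal]
18. n11.key = true  [C.live > 12]
19. n13.val = -4  [C₀.live * -2 + 20]
20. n14.off = 26  [terminal]
21. n15.tag = "mp"  [terminal]
22. n13.depth = 3  [b.off - 23]
23. n13.sig = "ur"  ["ur"]
24. n7.key = false  [C₂.key == false]
25. n16.live = 16  [terminal]
26. n0.idx = 17  [g.live + 1]
27. n0.wid = 30  [g.live + 14]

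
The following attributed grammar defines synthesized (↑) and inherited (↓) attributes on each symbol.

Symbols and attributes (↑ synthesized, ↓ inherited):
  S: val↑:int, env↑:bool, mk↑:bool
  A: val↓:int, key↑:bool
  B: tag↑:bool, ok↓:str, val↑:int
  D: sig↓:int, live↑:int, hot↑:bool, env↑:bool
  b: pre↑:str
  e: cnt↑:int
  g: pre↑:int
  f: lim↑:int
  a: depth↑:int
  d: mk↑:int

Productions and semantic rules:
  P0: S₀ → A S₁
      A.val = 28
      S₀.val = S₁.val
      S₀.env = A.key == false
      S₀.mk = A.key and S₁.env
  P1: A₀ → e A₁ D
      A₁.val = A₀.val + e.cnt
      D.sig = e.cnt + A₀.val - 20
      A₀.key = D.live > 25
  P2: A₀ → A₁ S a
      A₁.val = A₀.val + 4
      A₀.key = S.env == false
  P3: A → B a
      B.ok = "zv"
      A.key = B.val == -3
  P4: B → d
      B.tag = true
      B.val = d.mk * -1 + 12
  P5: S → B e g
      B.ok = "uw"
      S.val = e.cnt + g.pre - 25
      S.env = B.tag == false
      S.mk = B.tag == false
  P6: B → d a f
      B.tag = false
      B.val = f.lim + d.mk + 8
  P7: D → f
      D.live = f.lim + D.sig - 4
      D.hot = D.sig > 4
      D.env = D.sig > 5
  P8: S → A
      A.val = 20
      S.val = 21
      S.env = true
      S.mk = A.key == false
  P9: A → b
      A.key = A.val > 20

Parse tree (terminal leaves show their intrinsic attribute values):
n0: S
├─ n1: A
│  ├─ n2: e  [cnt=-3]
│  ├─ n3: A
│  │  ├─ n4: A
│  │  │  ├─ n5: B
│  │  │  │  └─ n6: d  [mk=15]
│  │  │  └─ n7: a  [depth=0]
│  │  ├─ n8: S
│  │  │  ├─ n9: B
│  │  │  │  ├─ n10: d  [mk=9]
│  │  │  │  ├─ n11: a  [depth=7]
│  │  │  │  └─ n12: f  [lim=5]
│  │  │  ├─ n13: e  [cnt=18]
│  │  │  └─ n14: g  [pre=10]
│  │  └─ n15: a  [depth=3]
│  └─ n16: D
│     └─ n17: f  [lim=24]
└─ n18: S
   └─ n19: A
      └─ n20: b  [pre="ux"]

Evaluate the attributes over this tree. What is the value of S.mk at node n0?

false

1. n1.val = 28  [28]
2. n2.cnt = -3  [terminal]
3. n3.val = 25  [A₀.val + e.cnt]
4. n4.val = 29  [A₀.val + 4]
5. n5.ok = "zv"  ["zv"]
6. n6.mk = 15  [terminal]
7. n5.tag = true  [true]
8. n5.val = -3  [d.mk * -1 + 12]
9. n7.depth = 0  [terminal]
10. n4.key = true  [B.val == -3]
11. n9.ok = "uw"  ["uw"]
12. n10.mk = 9  [terminal]
13. n11.depth = 7  [terminal]
14. n12.lim = 5  [terminal]
15. n9.tag = false  [false]
16. n9.val = 22  [f.lim + d.mk + 8]
17. n13.cnt = 18  [terminal]
18. n14.pre = 10  [terminal]
19. n8.val = 3  [e.cnt + g.pre - 25]
20. n8.env = true  [B.tag == false]
21. n8.mk = true  [B.tag == false]
22. n15.depth = 3  [terminal]
23. n3.key = false  [S.env == false]
24. n16.sig = 5  [e.cnt + A₀.val - 20]
25. n17.lim = 24  [terminal]
26. n16.live = 25  [f.lim + D.sig - 4]
27. n16.hot = true  [D.sig > 4]
28. n16.env = false  [D.sig > 5]
29. n1.key = false  [D.live > 25]
30. n19.val = 20  [20]
31. n20.pre = "ux"  [terminal]
32. n19.key = false  [A.val > 20]
33. n18.val = 21  [21]
34. n18.env = true  [true]
35. n18.mk = true  [A.key == false]
36. n0.val = 21  [S₁.val]
37. n0.env = true  [A.key == false]
38. n0.mk = false  [A.key and S₁.env]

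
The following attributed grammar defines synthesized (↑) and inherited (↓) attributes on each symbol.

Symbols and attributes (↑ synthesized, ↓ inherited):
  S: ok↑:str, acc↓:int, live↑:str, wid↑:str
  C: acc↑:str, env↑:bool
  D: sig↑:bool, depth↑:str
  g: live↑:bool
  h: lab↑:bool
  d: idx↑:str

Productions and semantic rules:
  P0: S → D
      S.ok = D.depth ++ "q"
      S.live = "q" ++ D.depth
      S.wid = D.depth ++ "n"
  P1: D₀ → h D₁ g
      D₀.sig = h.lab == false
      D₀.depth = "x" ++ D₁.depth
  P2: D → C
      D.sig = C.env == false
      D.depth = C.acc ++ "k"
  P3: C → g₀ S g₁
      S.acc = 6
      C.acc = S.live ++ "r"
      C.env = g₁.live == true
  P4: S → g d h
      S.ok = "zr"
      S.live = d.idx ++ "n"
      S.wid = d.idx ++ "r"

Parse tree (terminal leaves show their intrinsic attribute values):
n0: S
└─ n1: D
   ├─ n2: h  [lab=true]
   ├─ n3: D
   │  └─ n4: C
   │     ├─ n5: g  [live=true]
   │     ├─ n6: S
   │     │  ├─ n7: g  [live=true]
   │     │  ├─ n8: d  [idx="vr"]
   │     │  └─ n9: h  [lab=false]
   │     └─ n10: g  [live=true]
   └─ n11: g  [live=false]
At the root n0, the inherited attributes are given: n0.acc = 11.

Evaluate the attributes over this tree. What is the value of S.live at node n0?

"qxvrnrk"

1. n0.acc = 11  [given at root]
2. n2.lab = true  [terminal]
3. n5.live = true  [terminal]
4. n6.acc = 6  [6]
5. n7.live = true  [terminal]
6. n8.idx = "vr"  [terminal]
7. n9.lab = false  [terminal]
8. n6.ok = "zr"  ["zr"]
9. n6.live = "vrn"  [d.idx ++ "n"]
10. n6.wid = "vrr"  [d.idx ++ "r"]
11. n10.live = true  [terminal]
12. n4.acc = "vrnr"  [S.live ++ "r"]
13. n4.env = true  [g₁.live == true]
14. n3.sig = false  [C.env == false]
15. n3.depth = "vrnrk"  [C.acc ++ "k"]
16. n11.live = false  [terminal]
17. n1.sig = false  [h.lab == false]
18. n1.depth = "xvrnrk"  ["x" ++ D₁.depth]
19. n0.ok = "xvrnrkq"  [D.depth ++ "q"]
20. n0.live = "qxvrnrk"  ["q" ++ D.depth]
21. n0.wid = "xvrnrkn"  [D.depth ++ "n"]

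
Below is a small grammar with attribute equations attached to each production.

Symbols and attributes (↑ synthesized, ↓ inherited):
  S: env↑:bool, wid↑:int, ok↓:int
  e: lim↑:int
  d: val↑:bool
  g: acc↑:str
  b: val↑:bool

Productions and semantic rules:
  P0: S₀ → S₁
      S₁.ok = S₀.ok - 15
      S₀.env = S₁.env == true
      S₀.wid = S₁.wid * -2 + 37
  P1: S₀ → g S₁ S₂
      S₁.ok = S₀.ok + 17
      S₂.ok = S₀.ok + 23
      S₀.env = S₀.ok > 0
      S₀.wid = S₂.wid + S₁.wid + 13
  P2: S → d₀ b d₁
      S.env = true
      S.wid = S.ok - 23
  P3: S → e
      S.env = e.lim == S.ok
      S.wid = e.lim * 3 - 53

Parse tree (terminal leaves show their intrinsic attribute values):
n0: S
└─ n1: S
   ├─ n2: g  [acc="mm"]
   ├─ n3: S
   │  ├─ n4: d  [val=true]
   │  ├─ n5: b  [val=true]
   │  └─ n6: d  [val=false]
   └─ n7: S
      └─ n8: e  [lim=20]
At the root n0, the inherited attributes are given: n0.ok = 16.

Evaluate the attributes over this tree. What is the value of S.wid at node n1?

15

1. n0.ok = 16  [given at root]
2. n1.ok = 1  [S₀.ok - 15]
3. n2.acc = "mm"  [terminal]
4. n3.ok = 18  [S₀.ok + 17]
5. n4.val = true  [terminal]
6. n5.val = true  [terminal]
7. n6.val = false  [terminal]
8. n3.env = true  [true]
9. n3.wid = -5  [S.ok - 23]
10. n7.ok = 24  [S₀.ok + 23]
11. n8.lim = 20  [terminal]
12. n7.env = false  [e.lim == S.ok]
13. n7.wid = 7  [e.lim * 3 - 53]
14. n1.env = true  [S₀.ok > 0]
15. n1.wid = 15  [S₂.wid + S₁.wid + 13]
16. n0.env = true  [S₁.env == true]
17. n0.wid = 7  [S₁.wid * -2 + 37]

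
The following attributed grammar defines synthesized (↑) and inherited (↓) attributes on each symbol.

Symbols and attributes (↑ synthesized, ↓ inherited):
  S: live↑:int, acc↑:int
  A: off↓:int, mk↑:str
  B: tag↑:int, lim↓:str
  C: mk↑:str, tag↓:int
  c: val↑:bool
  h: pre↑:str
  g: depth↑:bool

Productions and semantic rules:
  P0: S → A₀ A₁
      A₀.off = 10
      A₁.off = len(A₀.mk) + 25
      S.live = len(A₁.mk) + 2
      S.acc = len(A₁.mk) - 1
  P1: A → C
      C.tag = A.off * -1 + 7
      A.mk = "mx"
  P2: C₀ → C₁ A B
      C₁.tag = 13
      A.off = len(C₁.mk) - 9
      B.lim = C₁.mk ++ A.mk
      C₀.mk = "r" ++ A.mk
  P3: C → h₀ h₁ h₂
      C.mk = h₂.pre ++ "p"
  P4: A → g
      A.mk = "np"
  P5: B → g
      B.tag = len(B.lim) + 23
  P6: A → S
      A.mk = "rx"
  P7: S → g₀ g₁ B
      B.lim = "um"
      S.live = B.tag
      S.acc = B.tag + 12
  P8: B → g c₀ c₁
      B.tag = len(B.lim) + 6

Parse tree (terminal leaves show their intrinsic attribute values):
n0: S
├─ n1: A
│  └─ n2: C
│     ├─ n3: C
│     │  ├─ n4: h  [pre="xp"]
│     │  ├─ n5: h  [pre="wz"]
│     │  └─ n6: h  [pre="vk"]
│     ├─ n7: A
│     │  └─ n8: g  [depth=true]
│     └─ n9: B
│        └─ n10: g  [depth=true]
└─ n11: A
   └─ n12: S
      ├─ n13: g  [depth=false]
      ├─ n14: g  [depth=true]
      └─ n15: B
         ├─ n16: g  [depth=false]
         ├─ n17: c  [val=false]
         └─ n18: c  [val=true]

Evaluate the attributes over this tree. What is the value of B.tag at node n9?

28

1. n1.off = 10  [10]
2. n2.tag = -3  [A.off * -1 + 7]
3. n3.tag = 13  [13]
4. n4.pre = "xp"  [terminal]
5. n5.pre = "wz"  [terminal]
6. n6.pre = "vk"  [terminal]
7. n3.mk = "vkp"  [h₂.pre ++ "p"]
8. n7.off = -6  [len(C₁.mk) - 9]
9. n8.depth = true  [terminal]
10. n7.mk = "np"  ["np"]
11. n9.lim = "vkpnp"  [C₁.mk ++ A.mk]
12. n10.depth = true  [terminal]
13. n9.tag = 28  [len(B.lim) + 23]
14. n2.mk = "rnp"  ["r" ++ A.mk]
15. n1.mk = "mx"  ["mx"]
16. n11.off = 27  [len(A₀.mk) + 25]
17. n13.depth = false  [terminal]
18. n14.depth = true  [terminal]
19. n15.lim = "um"  ["um"]
20. n16.depth = false  [terminal]
21. n17.val = false  [terminal]
22. n18.val = true  [terminal]
23. n15.tag = 8  [len(B.lim) + 6]
24. n12.live = 8  [B.tag]
25. n12.acc = 20  [B.tag + 12]
26. n11.mk = "rx"  ["rx"]
27. n0.live = 4  [len(A₁.mk) + 2]
28. n0.acc = 1  [len(A₁.mk) - 1]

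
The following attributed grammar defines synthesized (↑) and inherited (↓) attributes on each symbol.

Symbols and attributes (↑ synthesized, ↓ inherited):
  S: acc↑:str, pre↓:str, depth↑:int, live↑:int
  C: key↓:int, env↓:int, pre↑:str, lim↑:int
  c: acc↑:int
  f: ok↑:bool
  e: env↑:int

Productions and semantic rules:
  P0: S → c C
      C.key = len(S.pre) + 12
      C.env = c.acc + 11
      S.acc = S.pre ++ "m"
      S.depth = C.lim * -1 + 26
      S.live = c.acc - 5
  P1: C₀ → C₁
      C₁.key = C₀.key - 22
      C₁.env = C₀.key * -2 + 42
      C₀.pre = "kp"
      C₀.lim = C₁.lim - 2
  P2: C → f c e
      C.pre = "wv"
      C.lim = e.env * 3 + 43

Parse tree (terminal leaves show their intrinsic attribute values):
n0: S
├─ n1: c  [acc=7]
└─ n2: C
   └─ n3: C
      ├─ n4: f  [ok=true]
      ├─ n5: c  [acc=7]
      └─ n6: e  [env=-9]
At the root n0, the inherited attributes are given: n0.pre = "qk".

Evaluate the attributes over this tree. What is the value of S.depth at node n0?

12

1. n0.pre = "qk"  [given at root]
2. n1.acc = 7  [terminal]
3. n2.key = 14  [len(S.pre) + 12]
4. n2.env = 18  [c.acc + 11]
5. n3.key = -8  [C₀.key - 22]
6. n3.env = 14  [C₀.key * -2 + 42]
7. n4.ok = true  [terminal]
8. n5.acc = 7  [terminal]
9. n6.env = -9  [terminal]
10. n3.pre = "wv"  ["wv"]
11. n3.lim = 16  [e.env * 3 + 43]
12. n2.pre = "kp"  ["kp"]
13. n2.lim = 14  [C₁.lim - 2]
14. n0.acc = "qkm"  [S.pre ++ "m"]
15. n0.depth = 12  [C.lim * -1 + 26]
16. n0.live = 2  [c.acc - 5]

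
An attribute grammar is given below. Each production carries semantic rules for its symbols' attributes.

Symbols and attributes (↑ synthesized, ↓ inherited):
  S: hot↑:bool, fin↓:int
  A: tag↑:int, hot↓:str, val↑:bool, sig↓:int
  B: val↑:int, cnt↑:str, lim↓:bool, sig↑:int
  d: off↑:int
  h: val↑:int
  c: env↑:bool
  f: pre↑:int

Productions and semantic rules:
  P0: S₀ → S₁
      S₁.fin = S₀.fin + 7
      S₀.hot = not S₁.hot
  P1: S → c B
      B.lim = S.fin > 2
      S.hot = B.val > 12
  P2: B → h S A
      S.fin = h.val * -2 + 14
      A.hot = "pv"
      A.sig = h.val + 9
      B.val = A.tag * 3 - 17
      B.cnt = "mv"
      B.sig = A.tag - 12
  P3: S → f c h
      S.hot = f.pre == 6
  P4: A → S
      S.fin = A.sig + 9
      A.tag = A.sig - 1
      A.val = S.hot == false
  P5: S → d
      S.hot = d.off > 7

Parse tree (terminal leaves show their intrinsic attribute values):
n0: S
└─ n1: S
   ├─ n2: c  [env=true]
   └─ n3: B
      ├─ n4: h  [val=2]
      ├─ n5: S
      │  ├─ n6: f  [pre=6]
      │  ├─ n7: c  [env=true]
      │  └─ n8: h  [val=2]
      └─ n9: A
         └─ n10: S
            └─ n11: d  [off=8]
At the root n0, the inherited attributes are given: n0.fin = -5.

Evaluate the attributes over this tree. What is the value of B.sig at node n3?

1. n0.fin = -5  [given at root]
2. n1.fin = 2  [S₀.fin + 7]
3. n2.env = true  [terminal]
4. n3.lim = false  [S.fin > 2]
5. n4.val = 2  [terminal]
6. n5.fin = 10  [h.val * -2 + 14]
7. n6.pre = 6  [terminal]
8. n7.env = true  [terminal]
9. n8.val = 2  [terminal]
10. n5.hot = true  [f.pre == 6]
11. n9.hot = "pv"  ["pv"]
12. n9.sig = 11  [h.val + 9]
13. n10.fin = 20  [A.sig + 9]
14. n11.off = 8  [terminal]
15. n10.hot = true  [d.off > 7]
16. n9.tag = 10  [A.sig - 1]
17. n9.val = false  [S.hot == false]
18. n3.val = 13  [A.tag * 3 - 17]
19. n3.cnt = "mv"  ["mv"]
20. n3.sig = -2  [A.tag - 12]
21. n1.hot = true  [B.val > 12]
22. n0.hot = false  [not S₁.hot]

-2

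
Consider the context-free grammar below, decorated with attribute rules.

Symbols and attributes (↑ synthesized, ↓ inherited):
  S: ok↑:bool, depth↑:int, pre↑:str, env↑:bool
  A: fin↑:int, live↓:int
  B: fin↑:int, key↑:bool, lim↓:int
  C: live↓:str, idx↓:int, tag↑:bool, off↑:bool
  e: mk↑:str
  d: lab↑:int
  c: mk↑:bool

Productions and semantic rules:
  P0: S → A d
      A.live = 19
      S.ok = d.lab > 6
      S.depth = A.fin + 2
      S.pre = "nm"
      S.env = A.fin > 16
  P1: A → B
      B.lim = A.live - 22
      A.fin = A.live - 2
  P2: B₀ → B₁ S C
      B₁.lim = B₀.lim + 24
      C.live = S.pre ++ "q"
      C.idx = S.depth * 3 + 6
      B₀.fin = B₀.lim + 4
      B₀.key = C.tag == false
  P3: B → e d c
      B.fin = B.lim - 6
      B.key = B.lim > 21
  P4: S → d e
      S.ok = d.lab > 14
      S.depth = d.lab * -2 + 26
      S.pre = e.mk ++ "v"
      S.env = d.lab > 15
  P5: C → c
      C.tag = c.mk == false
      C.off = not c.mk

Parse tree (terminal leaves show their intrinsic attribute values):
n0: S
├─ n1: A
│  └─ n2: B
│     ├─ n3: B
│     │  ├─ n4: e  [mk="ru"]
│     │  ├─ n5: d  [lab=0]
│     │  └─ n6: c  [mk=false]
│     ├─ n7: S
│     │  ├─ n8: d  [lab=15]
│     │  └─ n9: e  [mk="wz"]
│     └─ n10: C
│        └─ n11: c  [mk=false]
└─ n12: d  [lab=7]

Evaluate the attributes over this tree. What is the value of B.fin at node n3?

1. n1.live = 19  [19]
2. n2.lim = -3  [A.live - 22]
3. n3.lim = 21  [B₀.lim + 24]
4. n4.mk = "ru"  [terminal]
5. n5.lab = 0  [terminal]
6. n6.mk = false  [terminal]
7. n3.fin = 15  [B.lim - 6]
8. n3.key = false  [B.lim > 21]
9. n8.lab = 15  [terminal]
10. n9.mk = "wz"  [terminal]
11. n7.ok = true  [d.lab > 14]
12. n7.depth = -4  [d.lab * -2 + 26]
13. n7.pre = "wzv"  [e.mk ++ "v"]
14. n7.env = false  [d.lab > 15]
15. n10.live = "wzvq"  [S.pre ++ "q"]
16. n10.idx = -6  [S.depth * 3 + 6]
17. n11.mk = false  [terminal]
18. n10.tag = true  [c.mk == false]
19. n10.off = true  [not c.mk]
20. n2.fin = 1  [B₀.lim + 4]
21. n2.key = false  [C.tag == false]
22. n1.fin = 17  [A.live - 2]
23. n12.lab = 7  [terminal]
24. n0.ok = true  [d.lab > 6]
25. n0.depth = 19  [A.fin + 2]
26. n0.pre = "nm"  ["nm"]
27. n0.env = true  [A.fin > 16]

15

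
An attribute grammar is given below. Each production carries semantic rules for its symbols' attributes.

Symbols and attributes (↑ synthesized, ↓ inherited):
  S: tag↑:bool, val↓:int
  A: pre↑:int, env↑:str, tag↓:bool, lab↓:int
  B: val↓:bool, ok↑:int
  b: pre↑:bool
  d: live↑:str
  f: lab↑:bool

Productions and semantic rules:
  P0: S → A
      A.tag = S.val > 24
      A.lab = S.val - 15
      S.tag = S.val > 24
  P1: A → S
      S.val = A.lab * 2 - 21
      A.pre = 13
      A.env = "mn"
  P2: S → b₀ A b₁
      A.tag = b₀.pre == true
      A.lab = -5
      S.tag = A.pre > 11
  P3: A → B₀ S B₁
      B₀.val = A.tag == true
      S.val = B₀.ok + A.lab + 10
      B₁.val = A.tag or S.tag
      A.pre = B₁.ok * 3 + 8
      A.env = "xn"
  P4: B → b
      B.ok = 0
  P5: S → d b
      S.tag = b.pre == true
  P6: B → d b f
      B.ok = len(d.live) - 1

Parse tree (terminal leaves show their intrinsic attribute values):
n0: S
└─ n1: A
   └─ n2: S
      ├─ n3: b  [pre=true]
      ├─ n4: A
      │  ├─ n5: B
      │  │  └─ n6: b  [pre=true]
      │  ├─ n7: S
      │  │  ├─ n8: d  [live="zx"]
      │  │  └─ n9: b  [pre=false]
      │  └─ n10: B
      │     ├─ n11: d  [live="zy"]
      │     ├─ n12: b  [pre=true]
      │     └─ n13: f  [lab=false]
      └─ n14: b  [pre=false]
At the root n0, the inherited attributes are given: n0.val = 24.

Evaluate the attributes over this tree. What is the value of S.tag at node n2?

false

1. n0.val = 24  [given at root]
2. n1.tag = false  [S.val > 24]
3. n1.lab = 9  [S.val - 15]
4. n2.val = -3  [A.lab * 2 - 21]
5. n3.pre = true  [terminal]
6. n4.tag = true  [b₀.pre == true]
7. n4.lab = -5  [-5]
8. n5.val = true  [A.tag == true]
9. n6.pre = true  [terminal]
10. n5.ok = 0  [0]
11. n7.val = 5  [B₀.ok + A.lab + 10]
12. n8.live = "zx"  [terminal]
13. n9.pre = false  [terminal]
14. n7.tag = false  [b.pre == true]
15. n10.val = true  [A.tag or S.tag]
16. n11.live = "zy"  [terminal]
17. n12.pre = true  [terminal]
18. n13.lab = false  [terminal]
19. n10.ok = 1  [len(d.live) - 1]
20. n4.pre = 11  [B₁.ok * 3 + 8]
21. n4.env = "xn"  ["xn"]
22. n14.pre = false  [terminal]
23. n2.tag = false  [A.pre > 11]
24. n1.pre = 13  [13]
25. n1.env = "mn"  ["mn"]
26. n0.tag = false  [S.val > 24]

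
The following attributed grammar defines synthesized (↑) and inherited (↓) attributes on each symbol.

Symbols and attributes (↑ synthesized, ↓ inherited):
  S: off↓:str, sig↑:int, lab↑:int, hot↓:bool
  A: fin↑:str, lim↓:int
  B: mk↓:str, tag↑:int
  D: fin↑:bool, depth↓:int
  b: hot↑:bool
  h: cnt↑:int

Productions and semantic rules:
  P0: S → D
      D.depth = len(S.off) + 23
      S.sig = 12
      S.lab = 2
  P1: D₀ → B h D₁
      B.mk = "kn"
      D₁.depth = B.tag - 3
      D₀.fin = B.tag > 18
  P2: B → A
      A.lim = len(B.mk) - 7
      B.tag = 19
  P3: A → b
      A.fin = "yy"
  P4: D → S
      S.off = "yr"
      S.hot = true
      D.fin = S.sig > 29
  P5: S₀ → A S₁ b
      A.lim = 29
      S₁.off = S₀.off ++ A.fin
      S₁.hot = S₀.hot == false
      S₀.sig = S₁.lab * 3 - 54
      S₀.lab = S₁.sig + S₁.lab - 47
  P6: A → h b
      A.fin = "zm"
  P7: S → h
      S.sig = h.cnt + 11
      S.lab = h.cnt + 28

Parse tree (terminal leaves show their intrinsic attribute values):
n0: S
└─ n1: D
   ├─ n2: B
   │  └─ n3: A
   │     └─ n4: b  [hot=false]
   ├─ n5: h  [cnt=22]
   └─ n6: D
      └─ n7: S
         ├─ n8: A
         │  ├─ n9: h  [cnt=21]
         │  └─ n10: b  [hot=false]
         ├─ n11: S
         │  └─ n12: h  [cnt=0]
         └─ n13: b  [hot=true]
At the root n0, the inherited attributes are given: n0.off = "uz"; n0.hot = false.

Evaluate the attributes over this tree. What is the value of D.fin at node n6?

true

1. n0.off = "uz"  [given at root]
2. n0.hot = false  [given at root]
3. n1.depth = 25  [len(S.off) + 23]
4. n2.mk = "kn"  ["kn"]
5. n3.lim = -5  [len(B.mk) - 7]
6. n4.hot = false  [terminal]
7. n3.fin = "yy"  ["yy"]
8. n2.tag = 19  [19]
9. n5.cnt = 22  [terminal]
10. n6.depth = 16  [B.tag - 3]
11. n7.off = "yr"  ["yr"]
12. n7.hot = true  [true]
13. n8.lim = 29  [29]
14. n9.cnt = 21  [terminal]
15. n10.hot = false  [terminal]
16. n8.fin = "zm"  ["zm"]
17. n11.off = "yrzm"  [S₀.off ++ A.fin]
18. n11.hot = false  [S₀.hot == false]
19. n12.cnt = 0  [terminal]
20. n11.sig = 11  [h.cnt + 11]
21. n11.lab = 28  [h.cnt + 28]
22. n13.hot = true  [terminal]
23. n7.sig = 30  [S₁.lab * 3 - 54]
24. n7.lab = -8  [S₁.sig + S₁.lab - 47]
25. n6.fin = true  [S.sig > 29]
26. n1.fin = true  [B.tag > 18]
27. n0.sig = 12  [12]
28. n0.lab = 2  [2]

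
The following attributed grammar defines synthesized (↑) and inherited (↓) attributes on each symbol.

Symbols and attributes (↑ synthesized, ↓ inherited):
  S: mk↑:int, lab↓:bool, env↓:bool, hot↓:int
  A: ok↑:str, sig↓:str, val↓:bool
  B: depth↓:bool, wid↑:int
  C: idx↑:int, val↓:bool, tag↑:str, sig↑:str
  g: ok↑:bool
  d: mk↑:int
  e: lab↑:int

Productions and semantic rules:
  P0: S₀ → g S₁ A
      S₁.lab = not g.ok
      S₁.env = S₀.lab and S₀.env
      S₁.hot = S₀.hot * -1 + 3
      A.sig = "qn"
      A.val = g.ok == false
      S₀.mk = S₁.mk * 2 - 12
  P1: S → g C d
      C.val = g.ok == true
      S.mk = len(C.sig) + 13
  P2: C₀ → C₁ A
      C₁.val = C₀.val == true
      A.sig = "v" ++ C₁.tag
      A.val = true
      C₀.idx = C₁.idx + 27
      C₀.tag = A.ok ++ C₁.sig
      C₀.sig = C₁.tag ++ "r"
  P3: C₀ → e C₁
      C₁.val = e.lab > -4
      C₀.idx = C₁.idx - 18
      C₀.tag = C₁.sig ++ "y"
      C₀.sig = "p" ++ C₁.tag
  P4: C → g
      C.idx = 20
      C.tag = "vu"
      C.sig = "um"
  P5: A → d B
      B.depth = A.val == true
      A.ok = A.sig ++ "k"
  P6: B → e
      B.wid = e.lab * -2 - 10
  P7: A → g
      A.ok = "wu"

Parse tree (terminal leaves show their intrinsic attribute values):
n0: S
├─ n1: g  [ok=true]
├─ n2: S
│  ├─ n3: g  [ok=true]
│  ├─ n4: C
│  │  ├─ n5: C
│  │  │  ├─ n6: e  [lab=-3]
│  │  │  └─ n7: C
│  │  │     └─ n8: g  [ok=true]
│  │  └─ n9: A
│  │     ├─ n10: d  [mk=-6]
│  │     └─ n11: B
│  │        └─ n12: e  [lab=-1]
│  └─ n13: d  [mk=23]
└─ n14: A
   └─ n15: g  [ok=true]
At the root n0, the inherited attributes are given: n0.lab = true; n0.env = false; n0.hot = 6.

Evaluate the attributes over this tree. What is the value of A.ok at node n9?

"vumyk"

1. n0.lab = true  [given at root]
2. n0.env = false  [given at root]
3. n0.hot = 6  [given at root]
4. n1.ok = true  [terminal]
5. n2.lab = false  [not g.ok]
6. n2.env = false  [S₀.lab and S₀.env]
7. n2.hot = -3  [S₀.hot * -1 + 3]
8. n3.ok = true  [terminal]
9. n4.val = true  [g.ok == true]
10. n5.val = true  [C₀.val == true]
11. n6.lab = -3  [terminal]
12. n7.val = true  [e.lab > -4]
13. n8.ok = true  [terminal]
14. n7.idx = 20  [20]
15. n7.tag = "vu"  ["vu"]
16. n7.sig = "um"  ["um"]
17. n5.idx = 2  [C₁.idx - 18]
18. n5.tag = "umy"  [C₁.sig ++ "y"]
19. n5.sig = "pvu"  ["p" ++ C₁.tag]
20. n9.sig = "vumy"  ["v" ++ C₁.tag]
21. n9.val = true  [true]
22. n10.mk = -6  [terminal]
23. n11.depth = true  [A.val == true]
24. n12.lab = -1  [terminal]
25. n11.wid = -8  [e.lab * -2 - 10]
26. n9.ok = "vumyk"  [A.sig ++ "k"]
27. n4.idx = 29  [C₁.idx + 27]
28. n4.tag = "vumykpvu"  [A.ok ++ C₁.sig]
29. n4.sig = "umyr"  [C₁.tag ++ "r"]
30. n13.mk = 23  [terminal]
31. n2.mk = 17  [len(C.sig) + 13]
32. n14.sig = "qn"  ["qn"]
33. n14.val = false  [g.ok == false]
34. n15.ok = true  [terminal]
35. n14.ok = "wu"  ["wu"]
36. n0.mk = 22  [S₁.mk * 2 - 12]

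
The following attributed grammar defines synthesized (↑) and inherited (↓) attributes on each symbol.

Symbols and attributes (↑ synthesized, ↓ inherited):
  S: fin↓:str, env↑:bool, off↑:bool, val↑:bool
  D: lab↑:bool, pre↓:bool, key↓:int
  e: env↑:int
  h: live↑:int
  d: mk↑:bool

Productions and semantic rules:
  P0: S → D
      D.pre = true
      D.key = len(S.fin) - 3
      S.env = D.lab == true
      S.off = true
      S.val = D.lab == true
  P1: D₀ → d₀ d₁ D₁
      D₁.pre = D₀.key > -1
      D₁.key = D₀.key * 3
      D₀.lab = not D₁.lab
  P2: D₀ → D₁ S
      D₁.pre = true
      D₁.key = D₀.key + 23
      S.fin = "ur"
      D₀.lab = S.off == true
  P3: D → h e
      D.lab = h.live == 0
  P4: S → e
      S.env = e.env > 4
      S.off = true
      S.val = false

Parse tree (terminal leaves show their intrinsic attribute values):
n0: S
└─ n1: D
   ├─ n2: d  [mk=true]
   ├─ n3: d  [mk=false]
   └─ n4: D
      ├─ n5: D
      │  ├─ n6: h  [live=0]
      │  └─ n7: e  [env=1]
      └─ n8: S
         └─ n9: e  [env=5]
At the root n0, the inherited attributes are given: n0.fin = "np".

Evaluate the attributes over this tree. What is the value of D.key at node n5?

20

1. n0.fin = "np"  [given at root]
2. n1.pre = true  [true]
3. n1.key = -1  [len(S.fin) - 3]
4. n2.mk = true  [terminal]
5. n3.mk = false  [terminal]
6. n4.pre = false  [D₀.key > -1]
7. n4.key = -3  [D₀.key * 3]
8. n5.pre = true  [true]
9. n5.key = 20  [D₀.key + 23]
10. n6.live = 0  [terminal]
11. n7.env = 1  [terminal]
12. n5.lab = true  [h.live == 0]
13. n8.fin = "ur"  ["ur"]
14. n9.env = 5  [terminal]
15. n8.env = true  [e.env > 4]
16. n8.off = true  [true]
17. n8.val = false  [false]
18. n4.lab = true  [S.off == true]
19. n1.lab = false  [not D₁.lab]
20. n0.env = false  [D.lab == true]
21. n0.off = true  [true]
22. n0.val = false  [D.lab == true]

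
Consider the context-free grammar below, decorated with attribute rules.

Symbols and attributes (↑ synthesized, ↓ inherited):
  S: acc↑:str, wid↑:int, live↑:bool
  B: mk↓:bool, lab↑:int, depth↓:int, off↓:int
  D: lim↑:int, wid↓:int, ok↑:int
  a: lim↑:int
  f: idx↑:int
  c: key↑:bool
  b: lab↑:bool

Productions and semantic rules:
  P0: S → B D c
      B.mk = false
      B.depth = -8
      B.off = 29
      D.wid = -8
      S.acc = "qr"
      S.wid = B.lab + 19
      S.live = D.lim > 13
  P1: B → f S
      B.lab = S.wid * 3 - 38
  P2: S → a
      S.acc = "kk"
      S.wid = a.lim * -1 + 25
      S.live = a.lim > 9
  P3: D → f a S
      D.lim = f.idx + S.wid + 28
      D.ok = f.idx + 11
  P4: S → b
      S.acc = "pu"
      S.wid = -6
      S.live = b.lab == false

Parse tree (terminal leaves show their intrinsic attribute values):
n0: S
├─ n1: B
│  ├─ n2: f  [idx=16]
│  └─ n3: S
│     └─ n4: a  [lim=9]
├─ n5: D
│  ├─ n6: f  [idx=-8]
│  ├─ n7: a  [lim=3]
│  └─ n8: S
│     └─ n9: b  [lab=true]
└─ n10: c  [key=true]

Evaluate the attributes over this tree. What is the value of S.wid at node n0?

29

1. n1.mk = false  [false]
2. n1.depth = -8  [-8]
3. n1.off = 29  [29]
4. n2.idx = 16  [terminal]
5. n4.lim = 9  [terminal]
6. n3.acc = "kk"  ["kk"]
7. n3.wid = 16  [a.lim * -1 + 25]
8. n3.live = false  [a.lim > 9]
9. n1.lab = 10  [S.wid * 3 - 38]
10. n5.wid = -8  [-8]
11. n6.idx = -8  [terminal]
12. n7.lim = 3  [terminal]
13. n9.lab = true  [terminal]
14. n8.acc = "pu"  ["pu"]
15. n8.wid = -6  [-6]
16. n8.live = false  [b.lab == false]
17. n5.lim = 14  [f.idx + S.wid + 28]
18. n5.ok = 3  [f.idx + 11]
19. n10.key = true  [terminal]
20. n0.acc = "qr"  ["qr"]
21. n0.wid = 29  [B.lab + 19]
22. n0.live = true  [D.lim > 13]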